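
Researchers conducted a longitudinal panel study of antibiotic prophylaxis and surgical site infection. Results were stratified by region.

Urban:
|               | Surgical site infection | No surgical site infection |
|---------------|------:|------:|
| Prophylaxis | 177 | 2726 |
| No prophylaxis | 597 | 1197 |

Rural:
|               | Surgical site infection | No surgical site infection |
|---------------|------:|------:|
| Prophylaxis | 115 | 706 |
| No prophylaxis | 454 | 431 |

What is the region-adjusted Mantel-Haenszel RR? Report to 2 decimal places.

0.22

RR_MH = Σ(aᵢ·n₀ᵢ/nᵢ) / Σ(cᵢ·n₁ᵢ/nᵢ), with n₁ᵢ = aᵢ+bᵢ (exposed), n₀ᵢ = cᵢ+dᵢ (unexposed), nᵢ = n₁ᵢ+n₀ᵢ.
Stratum 1 (Urban): n₁ = 2903, n₀ = 1794, n = 4697; a·n₀/n = 177·1794/4697 = 67.6044; c·n₁/n = 597·2903/4697 = 368.9783
Stratum 2 (Rural): n₁ = 821, n₀ = 885, n = 1706; a·n₀/n = 115·885/1706 = 59.6571; c·n₁/n = 454·821/1706 = 218.4842
RR_MH = (67.6044 + 59.6571) / (368.9783 + 218.4842) = 127.2615 / 587.4625 = 0.21663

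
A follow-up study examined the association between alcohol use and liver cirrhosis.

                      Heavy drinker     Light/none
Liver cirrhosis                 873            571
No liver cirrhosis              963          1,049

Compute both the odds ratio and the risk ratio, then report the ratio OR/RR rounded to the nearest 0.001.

1.235

Reading the table with exposure as columns: a = 873 (Heavy drinker, case), b = 963 (Heavy drinker, non-case), c = 571 (Light/none, case), d = 1049.
OR = (873·1049)/(963·571) = 915777/549873 = 1.66543
Risk in exposed = 873/1836 = 0.47549; risk in unexposed = 571/1620 = 0.35247; RR = 1.34903
OR/RR = 1.66543 / 1.34903 = 1.23454
The outcome is not rare, so the OR lies further from 1 than the RR.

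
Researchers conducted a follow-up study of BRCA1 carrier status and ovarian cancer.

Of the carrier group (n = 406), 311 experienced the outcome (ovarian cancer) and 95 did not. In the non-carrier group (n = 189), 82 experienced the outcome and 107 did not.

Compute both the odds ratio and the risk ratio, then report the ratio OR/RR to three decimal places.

2.419

From the description: a = 311, b = 95, c = 82, d = 107.
OR = (311·107)/(95·82) = 33277/7790 = 4.27176
Risk in exposed = 311/406 = 0.76601; risk in unexposed = 82/189 = 0.43386; RR = 1.76556
OR/RR = 4.27176 / 1.76556 = 2.41949
The outcome is not rare, so the OR lies further from 1 than the RR.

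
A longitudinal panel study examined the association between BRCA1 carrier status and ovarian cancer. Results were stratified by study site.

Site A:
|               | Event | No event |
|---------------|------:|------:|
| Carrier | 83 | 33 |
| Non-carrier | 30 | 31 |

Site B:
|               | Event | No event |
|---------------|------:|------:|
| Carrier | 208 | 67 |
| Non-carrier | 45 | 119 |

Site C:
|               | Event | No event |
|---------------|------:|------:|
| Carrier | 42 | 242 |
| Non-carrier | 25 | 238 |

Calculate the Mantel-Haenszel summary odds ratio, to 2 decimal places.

3.79

OR_MH = Σ(aᵢdᵢ/nᵢ) / Σ(bᵢcᵢ/nᵢ), where nᵢ is the stratum total.
Stratum 1 (Site A): n = 177; a·d/n = 83·31/177 = 14.5367; b·c/n = 33·30/177 = 5.5932
Stratum 2 (Site B): n = 439; a·d/n = 208·119/439 = 56.3827; b·c/n = 67·45/439 = 6.8679
Stratum 3 (Site C): n = 547; a·d/n = 42·238/547 = 18.2742; b·c/n = 242·25/547 = 11.0603
OR_MH = (14.5367 + 56.3827 + 18.2742) / (5.5932 + 6.8679 + 11.0603) = 89.1936 / 23.5214 = 3.79202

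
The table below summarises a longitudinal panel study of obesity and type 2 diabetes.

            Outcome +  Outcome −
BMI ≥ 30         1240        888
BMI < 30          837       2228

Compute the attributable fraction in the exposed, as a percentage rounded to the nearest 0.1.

53.1

Cells: a = 1240, b = 888, c = 837, d = 2228.
Risk in exposed = 1240/2128 = 0.58271; risk in unexposed = 837/3065 = 0.27308.
RR = 0.58271/0.27308 = 2.13381
AR% = (RR − 1)/RR × 100 = (2.13381 − 1)/2.13381 × 100 = 53.1354%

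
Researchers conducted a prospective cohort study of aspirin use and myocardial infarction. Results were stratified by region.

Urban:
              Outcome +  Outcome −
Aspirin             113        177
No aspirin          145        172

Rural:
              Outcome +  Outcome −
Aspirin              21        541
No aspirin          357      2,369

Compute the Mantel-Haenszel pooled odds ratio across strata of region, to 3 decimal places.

0.467

OR_MH = Σ(aᵢdᵢ/nᵢ) / Σ(bᵢcᵢ/nᵢ), where nᵢ is the stratum total.
Stratum 1 (Urban): n = 607; a·d/n = 113·172/607 = 32.0198; b·c/n = 177·145/607 = 42.2817
Stratum 2 (Rural): n = 3288; a·d/n = 21·2369/3288 = 15.1305; b·c/n = 541·357/3288 = 58.7400
OR_MH = (32.0198 + 15.1305) / (42.2817 + 58.7400) = 47.1502 / 101.0217 = 0.46673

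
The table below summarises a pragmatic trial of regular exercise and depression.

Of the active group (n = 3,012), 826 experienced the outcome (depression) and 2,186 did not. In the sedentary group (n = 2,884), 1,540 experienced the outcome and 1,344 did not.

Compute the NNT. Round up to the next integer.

4

Risk in treated group = 826/3012 = 0.27424; risk in control = 1540/2884 = 0.53398.
Absolute risk reduction = 0.53398 − 0.27424 = 0.25974
NNT = 1 / ARR = 1 / 0.25974 = 3.850 → round up → 4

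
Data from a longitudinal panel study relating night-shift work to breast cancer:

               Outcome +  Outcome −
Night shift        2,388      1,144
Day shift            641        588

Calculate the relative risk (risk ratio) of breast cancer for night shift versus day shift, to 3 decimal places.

1.296

Cells: a = 2388, b = 1144, c = 641, d = 588.
Risk in exposed = 2388/3532 = 0.67610; risk in unexposed = 641/1229 = 0.52156.
RR = 0.67610 / 0.52156 = 1.29631
The risk among the exposed is 1.30 times that among the unexposed.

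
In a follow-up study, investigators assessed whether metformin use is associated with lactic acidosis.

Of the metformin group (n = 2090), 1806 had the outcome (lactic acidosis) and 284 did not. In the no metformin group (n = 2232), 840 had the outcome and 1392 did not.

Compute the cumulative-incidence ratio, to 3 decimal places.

2.296

From the description: a = 1806, b = 284, c = 840, d = 1392.
Risk in exposed = 1806/2090 = 0.86411; risk in unexposed = 840/2232 = 0.37634.
RR = 0.86411 / 0.37634 = 2.29608
The risk among the exposed is 2.30 times that among the unexposed.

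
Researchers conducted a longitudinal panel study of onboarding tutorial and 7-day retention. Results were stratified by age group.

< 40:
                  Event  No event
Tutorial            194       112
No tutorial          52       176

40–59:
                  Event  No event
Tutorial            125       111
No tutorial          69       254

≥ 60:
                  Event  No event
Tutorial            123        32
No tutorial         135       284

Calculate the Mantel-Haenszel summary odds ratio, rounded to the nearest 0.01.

OR_MH = Σ(aᵢdᵢ/nᵢ) / Σ(bᵢcᵢ/nᵢ), where nᵢ is the stratum total.
Stratum 1 (< 40): n = 534; a·d/n = 194·176/534 = 63.9401; b·c/n = 112·52/534 = 10.9064
Stratum 2 (40–59): n = 559; a·d/n = 125·254/559 = 56.7979; b·c/n = 111·69/559 = 13.7013
Stratum 3 (≥ 60): n = 574; a·d/n = 123·284/574 = 60.8571; b·c/n = 32·135/574 = 7.5261
OR_MH = (63.9401 + 56.7979 + 60.8571) / (10.9064 + 13.7013 + 7.5261) = 181.5951 / 32.1338 = 5.65123

5.65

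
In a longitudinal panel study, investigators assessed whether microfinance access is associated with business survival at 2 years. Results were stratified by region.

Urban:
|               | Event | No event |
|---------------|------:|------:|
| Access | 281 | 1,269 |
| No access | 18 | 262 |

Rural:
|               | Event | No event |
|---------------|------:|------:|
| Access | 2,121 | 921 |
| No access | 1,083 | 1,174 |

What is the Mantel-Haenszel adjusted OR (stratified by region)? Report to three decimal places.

OR_MH = Σ(aᵢdᵢ/nᵢ) / Σ(bᵢcᵢ/nᵢ), where nᵢ is the stratum total.
Stratum 1 (Urban): n = 1830; a·d/n = 281·262/1830 = 40.2306; b·c/n = 1269·18/1830 = 12.4820
Stratum 2 (Rural): n = 5299; a·d/n = 2121·1174/5299 = 469.9102; b·c/n = 921·1083/5299 = 188.2323
OR_MH = (40.2306 + 469.9102) / (12.4820 + 188.2323) = 510.1408 / 200.7143 = 2.54163

2.542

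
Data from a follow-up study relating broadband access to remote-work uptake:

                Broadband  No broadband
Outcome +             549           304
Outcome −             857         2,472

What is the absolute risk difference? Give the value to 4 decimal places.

Reading the table with exposure as columns: a = 549 (Broadband, case), b = 857 (Broadband, non-case), c = 304 (No broadband, case), d = 2472.
Risk in exposed = 549/1406 = 0.390469; risk in unexposed = 304/2776 = 0.109510.
Risk difference = 0.390469 − 0.109510 = 0.280959

0.2810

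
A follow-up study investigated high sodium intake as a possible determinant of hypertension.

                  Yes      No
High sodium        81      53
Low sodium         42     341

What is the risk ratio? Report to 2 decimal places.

Cells: a = 81, b = 53, c = 42, d = 341.
Risk in exposed = 81/134 = 0.60448; risk in unexposed = 42/383 = 0.10966.
RR = 0.60448 / 0.10966 = 5.51226
The risk among the exposed is 5.51 times that among the unexposed.

5.51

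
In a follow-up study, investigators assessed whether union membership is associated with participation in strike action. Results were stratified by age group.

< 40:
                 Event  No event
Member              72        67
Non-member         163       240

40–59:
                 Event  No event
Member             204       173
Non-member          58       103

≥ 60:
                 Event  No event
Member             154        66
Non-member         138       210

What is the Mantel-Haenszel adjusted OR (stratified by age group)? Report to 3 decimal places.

OR_MH = Σ(aᵢdᵢ/nᵢ) / Σ(bᵢcᵢ/nᵢ), where nᵢ is the stratum total.
Stratum 1 (< 40): n = 542; a·d/n = 72·240/542 = 31.8819; b·c/n = 67·163/542 = 20.1494
Stratum 2 (40–59): n = 538; a·d/n = 204·103/538 = 39.0558; b·c/n = 173·58/538 = 18.6506
Stratum 3 (≥ 60): n = 568; a·d/n = 154·210/568 = 56.9366; b·c/n = 66·138/568 = 16.0352
OR_MH = (31.8819 + 39.0558 + 56.9366) / (20.1494 + 18.6506 + 16.0352) = 127.8743 / 54.8352 = 2.33197

2.332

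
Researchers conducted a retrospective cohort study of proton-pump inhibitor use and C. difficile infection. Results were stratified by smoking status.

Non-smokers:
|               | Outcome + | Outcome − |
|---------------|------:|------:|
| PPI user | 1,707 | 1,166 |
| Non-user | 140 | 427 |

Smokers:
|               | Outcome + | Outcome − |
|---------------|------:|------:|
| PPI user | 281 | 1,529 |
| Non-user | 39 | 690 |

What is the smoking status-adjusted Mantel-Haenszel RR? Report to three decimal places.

2.502

RR_MH = Σ(aᵢ·n₀ᵢ/nᵢ) / Σ(cᵢ·n₁ᵢ/nᵢ), with n₁ᵢ = aᵢ+bᵢ (exposed), n₀ᵢ = cᵢ+dᵢ (unexposed), nᵢ = n₁ᵢ+n₀ᵢ.
Stratum 1 (Non-smokers): n₁ = 2873, n₀ = 567, n = 3440; a·n₀/n = 1707·567/3440 = 281.3573; c·n₁/n = 140·2873/3440 = 116.9244
Stratum 2 (Smokers): n₁ = 1810, n₀ = 729, n = 2539; a·n₀/n = 281·729/2539 = 80.6810; c·n₁/n = 39·1810/2539 = 27.8023
RR_MH = (281.3573 + 80.6810) / (116.9244 + 27.8023) = 362.0382 / 144.7267 = 2.50153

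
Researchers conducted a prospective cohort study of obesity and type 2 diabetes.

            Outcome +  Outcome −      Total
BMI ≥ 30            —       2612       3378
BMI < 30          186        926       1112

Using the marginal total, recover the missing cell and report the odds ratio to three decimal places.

The missing cell is in the exposed row: 3378 − 2612 = 766.
So a = 766, b = 2612, c = 186, d = 926.
OR = (a·d)/(b·c) = (766 × 926) / (2612 × 186) = 709316 / 485832 = 1.46000

1.460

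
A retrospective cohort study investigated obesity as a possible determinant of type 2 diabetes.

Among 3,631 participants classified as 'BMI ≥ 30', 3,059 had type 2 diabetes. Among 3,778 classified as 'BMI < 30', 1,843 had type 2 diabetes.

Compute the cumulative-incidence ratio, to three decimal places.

From the description: a = 3059, b = 572, c = 1843, d = 1935.
Risk in exposed = 3059/3631 = 0.84247; risk in unexposed = 1843/3778 = 0.48782.
RR = 0.84247 / 0.48782 = 1.72699
The risk among the exposed is 1.73 times that among the unexposed.

1.727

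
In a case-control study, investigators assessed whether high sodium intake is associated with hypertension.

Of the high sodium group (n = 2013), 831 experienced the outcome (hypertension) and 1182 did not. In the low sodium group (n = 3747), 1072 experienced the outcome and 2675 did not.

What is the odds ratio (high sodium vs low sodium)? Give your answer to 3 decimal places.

1.754

From the description: a = 831, b = 1182, c = 1072, d = 2675.
OR = (a·d)/(b·c) = (831 × 2675) / (1182 × 1072) = 2222925 / 1267104 = 1.75434
The odds of hypertension are about 1.75 times as high in the high sodium group.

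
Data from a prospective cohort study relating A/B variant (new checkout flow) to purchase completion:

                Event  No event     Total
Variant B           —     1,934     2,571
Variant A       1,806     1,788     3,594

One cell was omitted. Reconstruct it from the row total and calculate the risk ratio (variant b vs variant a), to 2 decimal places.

0.49

The missing cell is in the exposed row: 2571 − 1934 = 637.
So a = 637, b = 1934, c = 1806, d = 1788.
RR = [a/(a+b)] / [c/(c+d)] = (637/2571) / (1806/3594) = 0.24776/0.50250 = 0.49306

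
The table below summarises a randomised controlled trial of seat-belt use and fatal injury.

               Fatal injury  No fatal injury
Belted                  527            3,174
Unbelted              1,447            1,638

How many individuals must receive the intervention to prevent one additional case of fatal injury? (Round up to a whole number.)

4

Risk in treated group = 527/3701 = 0.14239; risk in control = 1447/3085 = 0.46904.
Absolute risk reduction = 0.46904 − 0.14239 = 0.32665
NNT = 1 / ARR = 1 / 0.32665 = 3.061 → round up → 4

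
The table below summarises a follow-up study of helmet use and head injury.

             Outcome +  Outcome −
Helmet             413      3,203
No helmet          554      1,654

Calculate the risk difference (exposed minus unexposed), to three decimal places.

Cells: a = 413, b = 3203, c = 554, d = 1654.
Risk in exposed = 413/3616 = 0.114215; risk in unexposed = 554/2208 = 0.250906.
Risk difference = 0.114215 − 0.250906 = -0.136691

-0.137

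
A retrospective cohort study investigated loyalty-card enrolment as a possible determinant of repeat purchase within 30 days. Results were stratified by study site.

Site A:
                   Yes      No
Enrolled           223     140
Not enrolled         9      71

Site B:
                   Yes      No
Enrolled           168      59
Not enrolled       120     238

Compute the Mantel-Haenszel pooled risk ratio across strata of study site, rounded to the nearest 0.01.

2.65

RR_MH = Σ(aᵢ·n₀ᵢ/nᵢ) / Σ(cᵢ·n₁ᵢ/nᵢ), with n₁ᵢ = aᵢ+bᵢ (exposed), n₀ᵢ = cᵢ+dᵢ (unexposed), nᵢ = n₁ᵢ+n₀ᵢ.
Stratum 1 (Site A): n₁ = 363, n₀ = 80, n = 443; a·n₀/n = 223·80/443 = 40.2709; c·n₁/n = 9·363/443 = 7.3747
Stratum 2 (Site B): n₁ = 227, n₀ = 358, n = 585; a·n₀/n = 168·358/585 = 102.8103; c·n₁/n = 120·227/585 = 46.5641
RR_MH = (40.2709 + 102.8103) / (7.3747 + 46.5641) = 143.0811 / 53.9388 = 2.65266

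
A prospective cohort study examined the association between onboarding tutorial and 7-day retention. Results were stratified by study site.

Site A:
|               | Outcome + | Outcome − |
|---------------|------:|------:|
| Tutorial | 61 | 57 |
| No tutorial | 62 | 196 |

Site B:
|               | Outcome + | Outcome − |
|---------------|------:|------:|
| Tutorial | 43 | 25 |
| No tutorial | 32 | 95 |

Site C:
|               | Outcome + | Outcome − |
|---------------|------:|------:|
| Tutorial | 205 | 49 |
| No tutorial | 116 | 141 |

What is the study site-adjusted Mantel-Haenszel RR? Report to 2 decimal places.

1.96

RR_MH = Σ(aᵢ·n₀ᵢ/nᵢ) / Σ(cᵢ·n₁ᵢ/nᵢ), with n₁ᵢ = aᵢ+bᵢ (exposed), n₀ᵢ = cᵢ+dᵢ (unexposed), nᵢ = n₁ᵢ+n₀ᵢ.
Stratum 1 (Site A): n₁ = 118, n₀ = 258, n = 376; a·n₀/n = 61·258/376 = 41.8564; c·n₁/n = 62·118/376 = 19.4574
Stratum 2 (Site B): n₁ = 68, n₀ = 127, n = 195; a·n₀/n = 43·127/195 = 28.0051; c·n₁/n = 32·68/195 = 11.1590
Stratum 3 (Site C): n₁ = 254, n₀ = 257, n = 511; a·n₀/n = 205·257/511 = 103.1018; c·n₁/n = 116·254/511 = 57.6595
RR_MH = (41.8564 + 28.0051 + 103.1018) / (19.4574 + 11.1590 + 57.6595) = 172.9633 / 88.2759 = 1.95935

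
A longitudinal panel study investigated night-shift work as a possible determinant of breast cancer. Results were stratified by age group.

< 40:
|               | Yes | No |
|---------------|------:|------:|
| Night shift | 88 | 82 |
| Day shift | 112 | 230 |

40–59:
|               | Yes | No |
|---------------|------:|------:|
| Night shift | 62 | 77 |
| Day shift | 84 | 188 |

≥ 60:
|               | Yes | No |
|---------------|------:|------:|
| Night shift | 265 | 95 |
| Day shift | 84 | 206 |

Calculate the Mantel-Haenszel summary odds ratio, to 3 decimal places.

OR_MH = Σ(aᵢdᵢ/nᵢ) / Σ(bᵢcᵢ/nᵢ), where nᵢ is the stratum total.
Stratum 1 (< 40): n = 512; a·d/n = 88·230/512 = 39.5312; b·c/n = 82·112/512 = 17.9375
Stratum 2 (40–59): n = 411; a·d/n = 62·188/411 = 28.3601; b·c/n = 77·84/411 = 15.7372
Stratum 3 (≥ 60): n = 650; a·d/n = 265·206/650 = 83.9846; b·c/n = 95·84/650 = 12.2769
OR_MH = (39.5312 + 28.3601 + 83.9846) / (17.9375 + 15.7372 + 12.2769) = 151.8760 / 45.9516 = 3.30513

3.305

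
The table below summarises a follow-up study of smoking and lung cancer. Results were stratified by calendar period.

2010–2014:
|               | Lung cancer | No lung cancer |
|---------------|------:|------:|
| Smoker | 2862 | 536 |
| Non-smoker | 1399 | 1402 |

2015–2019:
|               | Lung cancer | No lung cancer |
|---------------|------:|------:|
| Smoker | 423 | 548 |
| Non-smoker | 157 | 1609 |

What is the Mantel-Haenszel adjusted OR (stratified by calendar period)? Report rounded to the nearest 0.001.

OR_MH = Σ(aᵢdᵢ/nᵢ) / Σ(bᵢcᵢ/nᵢ), where nᵢ is the stratum total.
Stratum 1 (2010–2014): n = 6199; a·d/n = 2862·1402/6199 = 647.2857; b·c/n = 536·1399/6199 = 120.9653
Stratum 2 (2015–2019): n = 2737; a·d/n = 423·1609/2737 = 248.6690; b·c/n = 548·157/2737 = 31.4344
OR_MH = (647.2857 + 248.6690) / (120.9653 + 31.4344) = 895.9547 / 152.3997 = 5.87898

5.879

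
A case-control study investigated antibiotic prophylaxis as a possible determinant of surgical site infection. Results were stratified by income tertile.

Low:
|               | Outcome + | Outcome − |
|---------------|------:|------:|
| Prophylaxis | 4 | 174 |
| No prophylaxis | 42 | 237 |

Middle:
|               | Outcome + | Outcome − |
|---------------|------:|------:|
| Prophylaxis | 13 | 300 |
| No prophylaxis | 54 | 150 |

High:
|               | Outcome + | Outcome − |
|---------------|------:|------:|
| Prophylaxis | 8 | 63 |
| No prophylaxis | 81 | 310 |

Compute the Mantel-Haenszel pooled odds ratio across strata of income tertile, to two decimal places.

0.19

OR_MH = Σ(aᵢdᵢ/nᵢ) / Σ(bᵢcᵢ/nᵢ), where nᵢ is the stratum total.
Stratum 1 (Low): n = 457; a·d/n = 4·237/457 = 2.0744; b·c/n = 174·42/457 = 15.9912
Stratum 2 (Middle): n = 517; a·d/n = 13·150/517 = 3.7718; b·c/n = 300·54/517 = 31.3346
Stratum 3 (High): n = 462; a·d/n = 8·310/462 = 5.3680; b·c/n = 63·81/462 = 11.0455
OR_MH = (2.0744 + 3.7718 + 5.3680) / (15.9912 + 31.3346 + 11.0455) = 11.2141 / 58.3713 = 0.19212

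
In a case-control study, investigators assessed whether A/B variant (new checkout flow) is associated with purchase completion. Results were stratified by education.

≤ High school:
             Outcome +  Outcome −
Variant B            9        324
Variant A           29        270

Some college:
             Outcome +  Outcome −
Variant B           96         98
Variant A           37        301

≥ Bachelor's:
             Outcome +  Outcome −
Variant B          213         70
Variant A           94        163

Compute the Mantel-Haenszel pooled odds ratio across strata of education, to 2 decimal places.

OR_MH = Σ(aᵢdᵢ/nᵢ) / Σ(bᵢcᵢ/nᵢ), where nᵢ is the stratum total.
Stratum 1 (≤ High school): n = 632; a·d/n = 9·270/632 = 3.8449; b·c/n = 324·29/632 = 14.8671
Stratum 2 (Some college): n = 532; a·d/n = 96·301/532 = 54.3158; b·c/n = 98·37/532 = 6.8158
Stratum 3 (≥ Bachelor's): n = 540; a·d/n = 213·163/540 = 64.2944; b·c/n = 70·94/540 = 12.1852
OR_MH = (3.8449 + 54.3158 + 64.2944) / (14.8671 + 6.8158 + 12.1852) = 122.4552 / 33.8681 = 3.61565

3.62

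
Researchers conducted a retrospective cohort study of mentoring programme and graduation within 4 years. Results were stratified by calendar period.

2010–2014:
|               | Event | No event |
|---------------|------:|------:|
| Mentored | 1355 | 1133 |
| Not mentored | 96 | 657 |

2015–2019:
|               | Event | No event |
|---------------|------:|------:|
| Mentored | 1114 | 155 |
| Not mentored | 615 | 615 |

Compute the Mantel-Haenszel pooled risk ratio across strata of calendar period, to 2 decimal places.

RR_MH = Σ(aᵢ·n₀ᵢ/nᵢ) / Σ(cᵢ·n₁ᵢ/nᵢ), with n₁ᵢ = aᵢ+bᵢ (exposed), n₀ᵢ = cᵢ+dᵢ (unexposed), nᵢ = n₁ᵢ+n₀ᵢ.
Stratum 1 (2010–2014): n₁ = 2488, n₀ = 753, n = 3241; a·n₀/n = 1355·753/3241 = 314.8149; c·n₁/n = 96·2488/3241 = 73.6958
Stratum 2 (2015–2019): n₁ = 1269, n₀ = 1230, n = 2499; a·n₀/n = 1114·1230/2499 = 548.3073; c·n₁/n = 615·1269/2499 = 312.2989
RR_MH = (314.8149 + 548.3073) / (73.6958 + 312.2989) = 863.1222 / 385.9947 = 2.23610

2.24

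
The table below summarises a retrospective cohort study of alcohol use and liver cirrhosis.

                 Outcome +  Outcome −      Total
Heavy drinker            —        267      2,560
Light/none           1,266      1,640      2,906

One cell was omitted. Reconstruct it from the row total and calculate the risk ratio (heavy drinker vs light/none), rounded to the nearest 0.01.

2.06

The missing cell is in the exposed row: 2560 − 267 = 2293.
So a = 2293, b = 267, c = 1266, d = 1640.
RR = [a/(a+b)] / [c/(c+d)] = (2293/2560) / (1266/2906) = 0.89570/0.43565 = 2.05601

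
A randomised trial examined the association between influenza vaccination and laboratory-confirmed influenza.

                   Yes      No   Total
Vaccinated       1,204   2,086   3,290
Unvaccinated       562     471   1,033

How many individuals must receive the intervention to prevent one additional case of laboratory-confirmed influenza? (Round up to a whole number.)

Risk in treated group = 1204/3290 = 0.36596; risk in control = 562/1033 = 0.54405.
Absolute risk reduction = 0.54405 − 0.36596 = 0.17809
NNT = 1 / ARR = 1 / 0.17809 = 5.615 → round up → 6

6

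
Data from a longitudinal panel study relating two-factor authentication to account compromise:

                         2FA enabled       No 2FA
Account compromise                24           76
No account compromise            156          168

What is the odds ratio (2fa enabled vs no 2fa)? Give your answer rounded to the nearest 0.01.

0.34

Reading the table with exposure as columns: a = 24 (2FA enabled, case), b = 156 (2FA enabled, non-case), c = 76 (No 2FA, case), d = 168.
OR = (a·d)/(b·c) = (24 × 168) / (156 × 76) = 4032 / 11856 = 0.34008
Exposure is associated with lower odds of account compromise (OR = 0.34 < 1).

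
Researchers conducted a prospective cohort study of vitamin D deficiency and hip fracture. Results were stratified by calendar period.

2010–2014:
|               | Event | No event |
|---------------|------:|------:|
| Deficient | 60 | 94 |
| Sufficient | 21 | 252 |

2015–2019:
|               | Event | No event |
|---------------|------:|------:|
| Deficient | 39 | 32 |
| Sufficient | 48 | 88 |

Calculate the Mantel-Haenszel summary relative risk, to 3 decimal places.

2.662

RR_MH = Σ(aᵢ·n₀ᵢ/nᵢ) / Σ(cᵢ·n₁ᵢ/nᵢ), with n₁ᵢ = aᵢ+bᵢ (exposed), n₀ᵢ = cᵢ+dᵢ (unexposed), nᵢ = n₁ᵢ+n₀ᵢ.
Stratum 1 (2010–2014): n₁ = 154, n₀ = 273, n = 427; a·n₀/n = 60·273/427 = 38.3607; c·n₁/n = 21·154/427 = 7.5738
Stratum 2 (2015–2019): n₁ = 71, n₀ = 136, n = 207; a·n₀/n = 39·136/207 = 25.6232; c·n₁/n = 48·71/207 = 16.4638
RR_MH = (38.3607 + 25.6232) / (7.5738 + 16.4638) = 63.9838 / 24.0375 = 2.66183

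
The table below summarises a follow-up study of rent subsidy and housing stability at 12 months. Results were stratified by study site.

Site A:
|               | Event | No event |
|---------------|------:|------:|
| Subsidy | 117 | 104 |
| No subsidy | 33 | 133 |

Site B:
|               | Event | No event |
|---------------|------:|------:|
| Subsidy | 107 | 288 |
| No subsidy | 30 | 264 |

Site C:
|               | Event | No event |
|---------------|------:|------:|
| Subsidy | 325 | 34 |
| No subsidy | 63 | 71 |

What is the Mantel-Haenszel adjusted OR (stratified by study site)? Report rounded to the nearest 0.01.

OR_MH = Σ(aᵢdᵢ/nᵢ) / Σ(bᵢcᵢ/nᵢ), where nᵢ is the stratum total.
Stratum 1 (Site A): n = 387; a·d/n = 117·133/387 = 40.2093; b·c/n = 104·33/387 = 8.8682
Stratum 2 (Site B): n = 689; a·d/n = 107·264/689 = 40.9985; b·c/n = 288·30/689 = 12.5399
Stratum 3 (Site C): n = 493; a·d/n = 325·71/493 = 46.8053; b·c/n = 34·63/493 = 4.3448
OR_MH = (40.2093 + 40.9985 + 46.8053) / (8.8682 + 12.5399 + 4.3448) = 128.0131 / 25.7530 = 4.97081

4.97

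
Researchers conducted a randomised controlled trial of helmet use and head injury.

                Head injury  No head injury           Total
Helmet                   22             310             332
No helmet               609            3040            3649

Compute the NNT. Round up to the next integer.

Risk in treated group = 22/332 = 0.06627; risk in control = 609/3649 = 0.16690.
Absolute risk reduction = 0.16690 − 0.06627 = 0.10063
NNT = 1 / ARR = 1 / 0.10063 = 9.937 → round up → 10

10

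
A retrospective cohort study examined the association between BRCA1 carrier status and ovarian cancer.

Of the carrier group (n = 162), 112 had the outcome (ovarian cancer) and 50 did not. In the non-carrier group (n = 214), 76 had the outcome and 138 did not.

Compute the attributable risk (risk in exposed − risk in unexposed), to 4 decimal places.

From the description: a = 112, b = 50, c = 76, d = 138.
Risk in exposed = 112/162 = 0.691358; risk in unexposed = 76/214 = 0.355140.
Risk difference = 0.691358 − 0.355140 = 0.336218

0.3362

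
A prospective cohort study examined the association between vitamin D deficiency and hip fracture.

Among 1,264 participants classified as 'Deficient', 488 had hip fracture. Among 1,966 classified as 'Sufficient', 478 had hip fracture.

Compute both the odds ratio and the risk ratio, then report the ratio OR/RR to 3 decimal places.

From the description: a = 488, b = 776, c = 478, d = 1488.
OR = (488·1488)/(776·478) = 726144/370928 = 1.95764
Risk in exposed = 488/1264 = 0.38608; risk in unexposed = 478/1966 = 0.24313; RR = 1.58792
OR/RR = 1.95764 / 1.58792 = 1.23283
The outcome is not rare, so the OR lies further from 1 than the RR.

1.233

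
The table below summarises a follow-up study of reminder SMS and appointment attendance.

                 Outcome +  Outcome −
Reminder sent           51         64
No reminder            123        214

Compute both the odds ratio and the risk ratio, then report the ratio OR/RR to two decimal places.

1.14

Cells: a = 51, b = 64, c = 123, d = 214.
OR = (51·214)/(64·123) = 10914/7872 = 1.38643
Risk in exposed = 51/115 = 0.44348; risk in unexposed = 123/337 = 0.36499; RR = 1.21506
OR/RR = 1.38643 / 1.21506 = 1.14104
The outcome is not rare, so the OR lies further from 1 than the RR.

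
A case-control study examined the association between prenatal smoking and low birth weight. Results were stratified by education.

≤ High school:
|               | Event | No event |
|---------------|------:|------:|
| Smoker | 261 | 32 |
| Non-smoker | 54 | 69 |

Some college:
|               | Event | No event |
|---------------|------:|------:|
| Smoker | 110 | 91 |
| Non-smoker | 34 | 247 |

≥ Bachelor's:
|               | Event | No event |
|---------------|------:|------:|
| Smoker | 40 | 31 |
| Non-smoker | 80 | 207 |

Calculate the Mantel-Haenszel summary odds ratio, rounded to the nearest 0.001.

7.016

OR_MH = Σ(aᵢdᵢ/nᵢ) / Σ(bᵢcᵢ/nᵢ), where nᵢ is the stratum total.
Stratum 1 (≤ High school): n = 416; a·d/n = 261·69/416 = 43.2909; b·c/n = 32·54/416 = 4.1538
Stratum 2 (Some college): n = 482; a·d/n = 110·247/482 = 56.3693; b·c/n = 91·34/482 = 6.4191
Stratum 3 (≥ Bachelor's): n = 358; a·d/n = 40·207/358 = 23.1285; b·c/n = 31·80/358 = 6.9274
OR_MH = (43.2909 + 56.3693 + 23.1285) / (4.1538 + 6.4191 + 6.9274) = 122.7887 / 17.5003 = 7.01637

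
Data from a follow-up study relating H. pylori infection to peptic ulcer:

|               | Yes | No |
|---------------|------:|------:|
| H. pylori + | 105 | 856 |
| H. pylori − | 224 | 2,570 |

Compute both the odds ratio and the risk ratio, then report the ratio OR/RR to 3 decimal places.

1.033

Cells: a = 105, b = 856, c = 224, d = 2570.
OR = (105·2570)/(856·224) = 269850/191744 = 1.40735
Risk in exposed = 105/961 = 0.10926; risk in unexposed = 224/2794 = 0.08017; RR = 1.36284
OR/RR = 1.40735 / 1.36284 = 1.03266
The outcome is not rare, so the OR lies further from 1 than the RR.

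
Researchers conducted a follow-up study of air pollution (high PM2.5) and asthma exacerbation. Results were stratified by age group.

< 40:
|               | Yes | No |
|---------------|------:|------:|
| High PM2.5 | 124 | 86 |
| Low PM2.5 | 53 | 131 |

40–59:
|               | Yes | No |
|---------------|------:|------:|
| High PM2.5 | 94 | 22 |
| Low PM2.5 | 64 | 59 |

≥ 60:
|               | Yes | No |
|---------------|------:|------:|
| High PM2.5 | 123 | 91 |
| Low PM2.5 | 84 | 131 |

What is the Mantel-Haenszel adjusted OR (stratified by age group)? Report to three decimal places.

OR_MH = Σ(aᵢdᵢ/nᵢ) / Σ(bᵢcᵢ/nᵢ), where nᵢ is the stratum total.
Stratum 1 (< 40): n = 394; a·d/n = 124·131/394 = 41.2284; b·c/n = 86·53/394 = 11.5685
Stratum 2 (40–59): n = 239; a·d/n = 94·59/239 = 23.2050; b·c/n = 22·64/239 = 5.8912
Stratum 3 (≥ 60): n = 429; a·d/n = 123·131/429 = 37.5594; b·c/n = 91·84/429 = 17.8182
OR_MH = (41.2284 + 23.2050 + 37.5594) / (11.5685 + 5.8912 + 17.8182) = 101.9929 / 35.2779 = 2.89113

2.891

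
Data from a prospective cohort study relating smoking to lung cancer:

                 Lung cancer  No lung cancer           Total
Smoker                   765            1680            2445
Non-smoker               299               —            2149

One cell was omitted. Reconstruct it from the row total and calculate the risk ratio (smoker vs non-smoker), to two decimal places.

The missing cell is in the unexposed row: 2149 − 299 = 1850.
So a = 765, b = 1680, c = 299, d = 1850.
RR = [a/(a+b)] / [c/(c+d)] = (765/2445) / (299/2149) = 0.31288/0.13913 = 2.24878

2.25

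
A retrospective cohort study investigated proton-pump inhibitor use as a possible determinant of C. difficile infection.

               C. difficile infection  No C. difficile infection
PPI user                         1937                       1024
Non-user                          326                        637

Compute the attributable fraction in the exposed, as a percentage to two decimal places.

48.25

Cells: a = 1937, b = 1024, c = 326, d = 637.
Risk in exposed = 1937/2961 = 0.65417; risk in unexposed = 326/963 = 0.33853.
RR = 0.65417/0.33853 = 1.93241
AR% = (RR − 1)/RR × 100 = (1.93241 − 1)/1.93241 × 100 = 48.2512%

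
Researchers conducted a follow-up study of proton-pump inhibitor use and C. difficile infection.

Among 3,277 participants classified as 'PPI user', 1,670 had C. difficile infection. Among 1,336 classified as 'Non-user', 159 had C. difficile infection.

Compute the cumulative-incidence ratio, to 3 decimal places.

4.282

From the description: a = 1670, b = 1607, c = 159, d = 1177.
Risk in exposed = 1670/3277 = 0.50961; risk in unexposed = 159/1336 = 0.11901.
RR = 0.50961 / 0.11901 = 4.28203
The risk among the exposed is 4.28 times that among the unexposed.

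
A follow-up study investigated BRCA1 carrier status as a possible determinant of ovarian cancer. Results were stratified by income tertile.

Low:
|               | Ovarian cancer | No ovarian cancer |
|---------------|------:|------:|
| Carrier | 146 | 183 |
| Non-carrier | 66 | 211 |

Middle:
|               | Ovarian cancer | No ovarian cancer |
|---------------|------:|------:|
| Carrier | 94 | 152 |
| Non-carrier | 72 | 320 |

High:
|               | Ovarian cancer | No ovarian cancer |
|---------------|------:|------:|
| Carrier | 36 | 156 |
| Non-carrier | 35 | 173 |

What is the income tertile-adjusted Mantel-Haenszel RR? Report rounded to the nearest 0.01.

RR_MH = Σ(aᵢ·n₀ᵢ/nᵢ) / Σ(cᵢ·n₁ᵢ/nᵢ), with n₁ᵢ = aᵢ+bᵢ (exposed), n₀ᵢ = cᵢ+dᵢ (unexposed), nᵢ = n₁ᵢ+n₀ᵢ.
Stratum 1 (Low): n₁ = 329, n₀ = 277, n = 606; a·n₀/n = 146·277/606 = 66.7360; c·n₁/n = 66·329/606 = 35.8317
Stratum 2 (Middle): n₁ = 246, n₀ = 392, n = 638; a·n₀/n = 94·392/638 = 57.7555; c·n₁/n = 72·246/638 = 27.7618
Stratum 3 (High): n₁ = 192, n₀ = 208, n = 400; a·n₀/n = 36·208/400 = 18.7200; c·n₁/n = 35·192/400 = 16.8000
RR_MH = (66.7360 + 57.7555 + 18.7200) / (35.8317 + 27.7618 + 16.8000) = 143.2115 / 80.3934 = 1.78138

1.78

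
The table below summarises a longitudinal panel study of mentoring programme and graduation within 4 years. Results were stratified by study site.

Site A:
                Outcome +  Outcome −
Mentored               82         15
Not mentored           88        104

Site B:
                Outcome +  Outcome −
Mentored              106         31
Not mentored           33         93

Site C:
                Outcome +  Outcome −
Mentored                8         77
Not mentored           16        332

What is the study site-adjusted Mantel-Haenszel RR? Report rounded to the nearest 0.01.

2.24

RR_MH = Σ(aᵢ·n₀ᵢ/nᵢ) / Σ(cᵢ·n₁ᵢ/nᵢ), with n₁ᵢ = aᵢ+bᵢ (exposed), n₀ᵢ = cᵢ+dᵢ (unexposed), nᵢ = n₁ᵢ+n₀ᵢ.
Stratum 1 (Site A): n₁ = 97, n₀ = 192, n = 289; a·n₀/n = 82·192/289 = 54.4775; c·n₁/n = 88·97/289 = 29.5363
Stratum 2 (Site B): n₁ = 137, n₀ = 126, n = 263; a·n₀/n = 106·126/263 = 50.7833; c·n₁/n = 33·137/263 = 17.1901
Stratum 3 (Site C): n₁ = 85, n₀ = 348, n = 433; a·n₀/n = 8·348/433 = 6.4296; c·n₁/n = 16·85/433 = 3.1409
RR_MH = (54.4775 + 50.7833 + 6.4296) / (29.5363 + 17.1901 + 3.1409) = 111.6903 / 49.8673 = 2.23975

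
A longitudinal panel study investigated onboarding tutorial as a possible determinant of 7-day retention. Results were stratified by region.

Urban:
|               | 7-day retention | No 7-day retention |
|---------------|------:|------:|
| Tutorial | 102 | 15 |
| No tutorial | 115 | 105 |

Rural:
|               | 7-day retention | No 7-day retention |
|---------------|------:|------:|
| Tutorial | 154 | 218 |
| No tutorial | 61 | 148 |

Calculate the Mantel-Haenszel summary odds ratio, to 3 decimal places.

2.535

OR_MH = Σ(aᵢdᵢ/nᵢ) / Σ(bᵢcᵢ/nᵢ), where nᵢ is the stratum total.
Stratum 1 (Urban): n = 337; a·d/n = 102·105/337 = 31.7804; b·c/n = 15·115/337 = 5.1187
Stratum 2 (Rural): n = 581; a·d/n = 154·148/581 = 39.2289; b·c/n = 218·61/581 = 22.8881
OR_MH = (31.7804 + 39.2289) / (5.1187 + 22.8881) = 71.0093 / 28.0068 = 2.53543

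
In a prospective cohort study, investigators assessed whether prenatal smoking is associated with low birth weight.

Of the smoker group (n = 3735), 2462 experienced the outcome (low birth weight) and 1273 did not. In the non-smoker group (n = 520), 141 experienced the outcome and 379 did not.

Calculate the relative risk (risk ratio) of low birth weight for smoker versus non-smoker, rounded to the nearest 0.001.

2.431

From the description: a = 2462, b = 1273, c = 141, d = 379.
Risk in exposed = 2462/3735 = 0.65917; risk in unexposed = 141/520 = 0.27115.
RR = 0.65917 / 0.27115 = 2.43098
The risk among the exposed is 2.43 times that among the unexposed.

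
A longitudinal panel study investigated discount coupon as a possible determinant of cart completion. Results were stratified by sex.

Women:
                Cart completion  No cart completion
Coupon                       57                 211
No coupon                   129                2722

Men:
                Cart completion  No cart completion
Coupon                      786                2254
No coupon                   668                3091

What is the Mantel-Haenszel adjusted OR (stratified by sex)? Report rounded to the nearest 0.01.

OR_MH = Σ(aᵢdᵢ/nᵢ) / Σ(bᵢcᵢ/nᵢ), where nᵢ is the stratum total.
Stratum 1 (Women): n = 3119; a·d/n = 57·2722/3119 = 49.7448; b·c/n = 211·129/3119 = 8.7268
Stratum 2 (Men): n = 6799; a·d/n = 786·3091/6799 = 357.3358; b·c/n = 2254·668/6799 = 221.4549
OR_MH = (49.7448 + 357.3358) / (8.7268 + 221.4549) = 407.0806 / 230.1818 = 1.76852

1.77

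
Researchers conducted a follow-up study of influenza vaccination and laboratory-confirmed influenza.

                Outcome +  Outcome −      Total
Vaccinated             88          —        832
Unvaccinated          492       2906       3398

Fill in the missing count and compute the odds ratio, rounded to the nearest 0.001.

The missing cell is in the exposed row: 832 − 88 = 744.
So a = 88, b = 744, c = 492, d = 2906.
OR = (a·d)/(b·c) = (88 × 2906) / (744 × 492) = 255728 / 366048 = 0.69862

0.699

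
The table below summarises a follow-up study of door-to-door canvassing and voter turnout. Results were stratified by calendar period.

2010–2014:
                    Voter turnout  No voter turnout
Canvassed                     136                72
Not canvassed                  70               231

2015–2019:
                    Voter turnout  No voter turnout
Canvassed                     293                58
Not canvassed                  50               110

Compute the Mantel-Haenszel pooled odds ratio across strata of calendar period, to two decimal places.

8.01

OR_MH = Σ(aᵢdᵢ/nᵢ) / Σ(bᵢcᵢ/nᵢ), where nᵢ is the stratum total.
Stratum 1 (2010–2014): n = 509; a·d/n = 136·231/509 = 61.7210; b·c/n = 72·70/509 = 9.9018
Stratum 2 (2015–2019): n = 511; a·d/n = 293·110/511 = 63.0724; b·c/n = 58·50/511 = 5.6751
OR_MH = (61.7210 + 63.0724) / (9.9018 + 5.6751) = 124.7934 / 15.5769 = 8.01143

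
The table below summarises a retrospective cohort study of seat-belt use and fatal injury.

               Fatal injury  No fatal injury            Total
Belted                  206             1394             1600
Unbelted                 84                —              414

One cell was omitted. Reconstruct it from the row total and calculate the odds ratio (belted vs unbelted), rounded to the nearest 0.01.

0.58

The missing cell is in the unexposed row: 414 − 84 = 330.
So a = 206, b = 1394, c = 84, d = 330.
OR = (a·d)/(b·c) = (206 × 330) / (1394 × 84) = 67980 / 117096 = 0.58055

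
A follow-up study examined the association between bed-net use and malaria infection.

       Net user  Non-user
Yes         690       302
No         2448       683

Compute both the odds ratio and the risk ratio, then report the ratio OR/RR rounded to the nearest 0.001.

0.889

Reading the table with exposure as columns: a = 690 (Net user, case), b = 2448 (Net user, non-case), c = 302 (Non-user, case), d = 683.
OR = (690·683)/(2448·302) = 471270/739296 = 0.63746
Risk in exposed = 690/3138 = 0.21989; risk in unexposed = 302/985 = 0.30660; RR = 0.71718
OR/RR = 0.63746 / 0.71718 = 0.88884
The outcome is not rare, so the OR lies further from 1 than the RR.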